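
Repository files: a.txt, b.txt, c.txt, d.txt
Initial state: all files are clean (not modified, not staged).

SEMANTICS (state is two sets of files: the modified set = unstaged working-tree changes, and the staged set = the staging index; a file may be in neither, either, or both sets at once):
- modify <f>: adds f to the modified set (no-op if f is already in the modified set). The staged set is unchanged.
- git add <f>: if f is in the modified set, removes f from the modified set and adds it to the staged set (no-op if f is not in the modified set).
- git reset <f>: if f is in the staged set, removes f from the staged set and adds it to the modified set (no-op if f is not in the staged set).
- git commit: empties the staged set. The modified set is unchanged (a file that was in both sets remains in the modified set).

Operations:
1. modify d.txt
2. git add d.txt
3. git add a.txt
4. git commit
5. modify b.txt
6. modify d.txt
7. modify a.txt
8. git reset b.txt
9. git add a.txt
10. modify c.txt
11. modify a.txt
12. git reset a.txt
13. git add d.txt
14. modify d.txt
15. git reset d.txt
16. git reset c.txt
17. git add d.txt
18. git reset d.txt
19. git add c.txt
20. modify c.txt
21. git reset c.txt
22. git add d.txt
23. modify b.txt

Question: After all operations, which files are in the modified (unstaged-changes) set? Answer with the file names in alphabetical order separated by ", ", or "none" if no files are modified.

After op 1 (modify d.txt): modified={d.txt} staged={none}
After op 2 (git add d.txt): modified={none} staged={d.txt}
After op 3 (git add a.txt): modified={none} staged={d.txt}
After op 4 (git commit): modified={none} staged={none}
After op 5 (modify b.txt): modified={b.txt} staged={none}
After op 6 (modify d.txt): modified={b.txt, d.txt} staged={none}
After op 7 (modify a.txt): modified={a.txt, b.txt, d.txt} staged={none}
After op 8 (git reset b.txt): modified={a.txt, b.txt, d.txt} staged={none}
After op 9 (git add a.txt): modified={b.txt, d.txt} staged={a.txt}
After op 10 (modify c.txt): modified={b.txt, c.txt, d.txt} staged={a.txt}
After op 11 (modify a.txt): modified={a.txt, b.txt, c.txt, d.txt} staged={a.txt}
After op 12 (git reset a.txt): modified={a.txt, b.txt, c.txt, d.txt} staged={none}
After op 13 (git add d.txt): modified={a.txt, b.txt, c.txt} staged={d.txt}
After op 14 (modify d.txt): modified={a.txt, b.txt, c.txt, d.txt} staged={d.txt}
After op 15 (git reset d.txt): modified={a.txt, b.txt, c.txt, d.txt} staged={none}
After op 16 (git reset c.txt): modified={a.txt, b.txt, c.txt, d.txt} staged={none}
After op 17 (git add d.txt): modified={a.txt, b.txt, c.txt} staged={d.txt}
After op 18 (git reset d.txt): modified={a.txt, b.txt, c.txt, d.txt} staged={none}
After op 19 (git add c.txt): modified={a.txt, b.txt, d.txt} staged={c.txt}
After op 20 (modify c.txt): modified={a.txt, b.txt, c.txt, d.txt} staged={c.txt}
After op 21 (git reset c.txt): modified={a.txt, b.txt, c.txt, d.txt} staged={none}
After op 22 (git add d.txt): modified={a.txt, b.txt, c.txt} staged={d.txt}
After op 23 (modify b.txt): modified={a.txt, b.txt, c.txt} staged={d.txt}

Answer: a.txt, b.txt, c.txt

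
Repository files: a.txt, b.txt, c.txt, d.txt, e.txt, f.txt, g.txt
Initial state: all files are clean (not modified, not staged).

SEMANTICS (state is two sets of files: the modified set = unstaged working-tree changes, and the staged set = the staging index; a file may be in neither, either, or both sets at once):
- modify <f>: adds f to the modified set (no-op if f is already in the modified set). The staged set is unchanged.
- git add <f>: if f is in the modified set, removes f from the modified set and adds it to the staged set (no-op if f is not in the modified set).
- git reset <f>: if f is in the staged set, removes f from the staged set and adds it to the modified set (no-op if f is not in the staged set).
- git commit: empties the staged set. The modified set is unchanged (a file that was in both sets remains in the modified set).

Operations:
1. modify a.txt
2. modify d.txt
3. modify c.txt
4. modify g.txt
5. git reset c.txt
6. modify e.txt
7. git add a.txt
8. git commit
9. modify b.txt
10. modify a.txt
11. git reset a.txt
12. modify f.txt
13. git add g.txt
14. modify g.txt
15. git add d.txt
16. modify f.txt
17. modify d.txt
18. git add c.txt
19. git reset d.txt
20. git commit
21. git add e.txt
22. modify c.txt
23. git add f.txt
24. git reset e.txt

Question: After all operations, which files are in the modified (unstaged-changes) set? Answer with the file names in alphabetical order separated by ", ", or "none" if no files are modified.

After op 1 (modify a.txt): modified={a.txt} staged={none}
After op 2 (modify d.txt): modified={a.txt, d.txt} staged={none}
After op 3 (modify c.txt): modified={a.txt, c.txt, d.txt} staged={none}
After op 4 (modify g.txt): modified={a.txt, c.txt, d.txt, g.txt} staged={none}
After op 5 (git reset c.txt): modified={a.txt, c.txt, d.txt, g.txt} staged={none}
After op 6 (modify e.txt): modified={a.txt, c.txt, d.txt, e.txt, g.txt} staged={none}
After op 7 (git add a.txt): modified={c.txt, d.txt, e.txt, g.txt} staged={a.txt}
After op 8 (git commit): modified={c.txt, d.txt, e.txt, g.txt} staged={none}
After op 9 (modify b.txt): modified={b.txt, c.txt, d.txt, e.txt, g.txt} staged={none}
After op 10 (modify a.txt): modified={a.txt, b.txt, c.txt, d.txt, e.txt, g.txt} staged={none}
After op 11 (git reset a.txt): modified={a.txt, b.txt, c.txt, d.txt, e.txt, g.txt} staged={none}
After op 12 (modify f.txt): modified={a.txt, b.txt, c.txt, d.txt, e.txt, f.txt, g.txt} staged={none}
After op 13 (git add g.txt): modified={a.txt, b.txt, c.txt, d.txt, e.txt, f.txt} staged={g.txt}
After op 14 (modify g.txt): modified={a.txt, b.txt, c.txt, d.txt, e.txt, f.txt, g.txt} staged={g.txt}
After op 15 (git add d.txt): modified={a.txt, b.txt, c.txt, e.txt, f.txt, g.txt} staged={d.txt, g.txt}
After op 16 (modify f.txt): modified={a.txt, b.txt, c.txt, e.txt, f.txt, g.txt} staged={d.txt, g.txt}
After op 17 (modify d.txt): modified={a.txt, b.txt, c.txt, d.txt, e.txt, f.txt, g.txt} staged={d.txt, g.txt}
After op 18 (git add c.txt): modified={a.txt, b.txt, d.txt, e.txt, f.txt, g.txt} staged={c.txt, d.txt, g.txt}
After op 19 (git reset d.txt): modified={a.txt, b.txt, d.txt, e.txt, f.txt, g.txt} staged={c.txt, g.txt}
After op 20 (git commit): modified={a.txt, b.txt, d.txt, e.txt, f.txt, g.txt} staged={none}
After op 21 (git add e.txt): modified={a.txt, b.txt, d.txt, f.txt, g.txt} staged={e.txt}
After op 22 (modify c.txt): modified={a.txt, b.txt, c.txt, d.txt, f.txt, g.txt} staged={e.txt}
After op 23 (git add f.txt): modified={a.txt, b.txt, c.txt, d.txt, g.txt} staged={e.txt, f.txt}
After op 24 (git reset e.txt): modified={a.txt, b.txt, c.txt, d.txt, e.txt, g.txt} staged={f.txt}

Answer: a.txt, b.txt, c.txt, d.txt, e.txt, g.txt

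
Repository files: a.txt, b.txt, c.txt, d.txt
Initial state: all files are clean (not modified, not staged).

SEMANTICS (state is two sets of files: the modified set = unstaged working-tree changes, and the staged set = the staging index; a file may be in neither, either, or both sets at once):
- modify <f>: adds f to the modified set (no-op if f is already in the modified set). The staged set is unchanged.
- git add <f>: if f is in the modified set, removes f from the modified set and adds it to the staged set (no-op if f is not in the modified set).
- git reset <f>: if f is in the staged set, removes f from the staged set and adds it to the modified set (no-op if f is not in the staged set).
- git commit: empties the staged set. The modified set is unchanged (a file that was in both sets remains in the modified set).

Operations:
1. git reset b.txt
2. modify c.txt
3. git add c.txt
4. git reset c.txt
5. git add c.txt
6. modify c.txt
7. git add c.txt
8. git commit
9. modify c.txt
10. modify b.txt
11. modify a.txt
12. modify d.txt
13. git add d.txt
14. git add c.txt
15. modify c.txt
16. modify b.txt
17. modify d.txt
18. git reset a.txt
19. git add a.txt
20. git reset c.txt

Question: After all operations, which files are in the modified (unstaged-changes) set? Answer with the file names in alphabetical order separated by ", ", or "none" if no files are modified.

After op 1 (git reset b.txt): modified={none} staged={none}
After op 2 (modify c.txt): modified={c.txt} staged={none}
After op 3 (git add c.txt): modified={none} staged={c.txt}
After op 4 (git reset c.txt): modified={c.txt} staged={none}
After op 5 (git add c.txt): modified={none} staged={c.txt}
After op 6 (modify c.txt): modified={c.txt} staged={c.txt}
After op 7 (git add c.txt): modified={none} staged={c.txt}
After op 8 (git commit): modified={none} staged={none}
After op 9 (modify c.txt): modified={c.txt} staged={none}
After op 10 (modify b.txt): modified={b.txt, c.txt} staged={none}
After op 11 (modify a.txt): modified={a.txt, b.txt, c.txt} staged={none}
After op 12 (modify d.txt): modified={a.txt, b.txt, c.txt, d.txt} staged={none}
After op 13 (git add d.txt): modified={a.txt, b.txt, c.txt} staged={d.txt}
After op 14 (git add c.txt): modified={a.txt, b.txt} staged={c.txt, d.txt}
After op 15 (modify c.txt): modified={a.txt, b.txt, c.txt} staged={c.txt, d.txt}
After op 16 (modify b.txt): modified={a.txt, b.txt, c.txt} staged={c.txt, d.txt}
After op 17 (modify d.txt): modified={a.txt, b.txt, c.txt, d.txt} staged={c.txt, d.txt}
After op 18 (git reset a.txt): modified={a.txt, b.txt, c.txt, d.txt} staged={c.txt, d.txt}
After op 19 (git add a.txt): modified={b.txt, c.txt, d.txt} staged={a.txt, c.txt, d.txt}
After op 20 (git reset c.txt): modified={b.txt, c.txt, d.txt} staged={a.txt, d.txt}

Answer: b.txt, c.txt, d.txt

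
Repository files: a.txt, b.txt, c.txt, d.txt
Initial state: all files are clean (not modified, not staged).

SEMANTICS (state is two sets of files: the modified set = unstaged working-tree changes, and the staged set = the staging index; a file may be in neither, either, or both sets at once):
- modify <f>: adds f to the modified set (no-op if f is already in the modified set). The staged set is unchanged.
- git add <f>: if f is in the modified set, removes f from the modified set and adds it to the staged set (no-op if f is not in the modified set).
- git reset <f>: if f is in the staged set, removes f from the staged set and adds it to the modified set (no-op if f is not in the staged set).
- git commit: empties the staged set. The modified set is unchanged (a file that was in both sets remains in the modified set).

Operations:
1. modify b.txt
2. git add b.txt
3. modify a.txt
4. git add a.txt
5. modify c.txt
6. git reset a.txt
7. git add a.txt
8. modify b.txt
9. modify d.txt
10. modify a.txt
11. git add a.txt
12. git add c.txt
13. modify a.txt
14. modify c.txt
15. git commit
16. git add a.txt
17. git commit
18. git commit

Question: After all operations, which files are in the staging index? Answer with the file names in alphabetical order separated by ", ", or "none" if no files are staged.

Answer: none

Derivation:
After op 1 (modify b.txt): modified={b.txt} staged={none}
After op 2 (git add b.txt): modified={none} staged={b.txt}
After op 3 (modify a.txt): modified={a.txt} staged={b.txt}
After op 4 (git add a.txt): modified={none} staged={a.txt, b.txt}
After op 5 (modify c.txt): modified={c.txt} staged={a.txt, b.txt}
After op 6 (git reset a.txt): modified={a.txt, c.txt} staged={b.txt}
After op 7 (git add a.txt): modified={c.txt} staged={a.txt, b.txt}
After op 8 (modify b.txt): modified={b.txt, c.txt} staged={a.txt, b.txt}
After op 9 (modify d.txt): modified={b.txt, c.txt, d.txt} staged={a.txt, b.txt}
After op 10 (modify a.txt): modified={a.txt, b.txt, c.txt, d.txt} staged={a.txt, b.txt}
After op 11 (git add a.txt): modified={b.txt, c.txt, d.txt} staged={a.txt, b.txt}
After op 12 (git add c.txt): modified={b.txt, d.txt} staged={a.txt, b.txt, c.txt}
After op 13 (modify a.txt): modified={a.txt, b.txt, d.txt} staged={a.txt, b.txt, c.txt}
After op 14 (modify c.txt): modified={a.txt, b.txt, c.txt, d.txt} staged={a.txt, b.txt, c.txt}
After op 15 (git commit): modified={a.txt, b.txt, c.txt, d.txt} staged={none}
After op 16 (git add a.txt): modified={b.txt, c.txt, d.txt} staged={a.txt}
After op 17 (git commit): modified={b.txt, c.txt, d.txt} staged={none}
After op 18 (git commit): modified={b.txt, c.txt, d.txt} staged={none}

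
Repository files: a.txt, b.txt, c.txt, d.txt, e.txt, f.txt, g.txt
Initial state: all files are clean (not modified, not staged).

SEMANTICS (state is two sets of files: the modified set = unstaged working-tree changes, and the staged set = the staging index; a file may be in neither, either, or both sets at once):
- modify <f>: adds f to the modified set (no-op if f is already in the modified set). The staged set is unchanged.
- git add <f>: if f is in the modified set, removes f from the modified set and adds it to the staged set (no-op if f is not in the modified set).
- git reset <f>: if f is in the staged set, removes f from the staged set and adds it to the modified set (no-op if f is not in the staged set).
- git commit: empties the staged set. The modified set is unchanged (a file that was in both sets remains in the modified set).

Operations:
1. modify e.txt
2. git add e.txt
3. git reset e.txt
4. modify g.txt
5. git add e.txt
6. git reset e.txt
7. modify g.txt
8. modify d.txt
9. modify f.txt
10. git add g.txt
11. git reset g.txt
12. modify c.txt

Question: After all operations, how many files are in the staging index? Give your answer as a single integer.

Answer: 0

Derivation:
After op 1 (modify e.txt): modified={e.txt} staged={none}
After op 2 (git add e.txt): modified={none} staged={e.txt}
After op 3 (git reset e.txt): modified={e.txt} staged={none}
After op 4 (modify g.txt): modified={e.txt, g.txt} staged={none}
After op 5 (git add e.txt): modified={g.txt} staged={e.txt}
After op 6 (git reset e.txt): modified={e.txt, g.txt} staged={none}
After op 7 (modify g.txt): modified={e.txt, g.txt} staged={none}
After op 8 (modify d.txt): modified={d.txt, e.txt, g.txt} staged={none}
After op 9 (modify f.txt): modified={d.txt, e.txt, f.txt, g.txt} staged={none}
After op 10 (git add g.txt): modified={d.txt, e.txt, f.txt} staged={g.txt}
After op 11 (git reset g.txt): modified={d.txt, e.txt, f.txt, g.txt} staged={none}
After op 12 (modify c.txt): modified={c.txt, d.txt, e.txt, f.txt, g.txt} staged={none}
Final staged set: {none} -> count=0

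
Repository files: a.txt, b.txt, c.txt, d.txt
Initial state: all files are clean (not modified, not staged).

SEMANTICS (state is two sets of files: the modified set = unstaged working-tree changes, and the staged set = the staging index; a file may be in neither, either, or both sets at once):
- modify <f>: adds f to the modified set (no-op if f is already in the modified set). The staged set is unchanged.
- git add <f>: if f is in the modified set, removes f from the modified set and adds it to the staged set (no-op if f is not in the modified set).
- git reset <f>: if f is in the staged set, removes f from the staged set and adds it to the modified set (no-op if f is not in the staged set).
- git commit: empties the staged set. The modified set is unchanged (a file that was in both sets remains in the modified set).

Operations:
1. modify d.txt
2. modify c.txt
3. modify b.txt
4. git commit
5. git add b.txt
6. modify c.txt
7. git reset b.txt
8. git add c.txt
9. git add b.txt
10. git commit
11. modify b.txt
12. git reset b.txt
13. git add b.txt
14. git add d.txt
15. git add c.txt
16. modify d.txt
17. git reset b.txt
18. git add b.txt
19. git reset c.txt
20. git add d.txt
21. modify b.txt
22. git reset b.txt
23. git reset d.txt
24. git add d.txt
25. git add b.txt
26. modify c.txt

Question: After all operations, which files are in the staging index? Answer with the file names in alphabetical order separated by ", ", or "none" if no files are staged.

After op 1 (modify d.txt): modified={d.txt} staged={none}
After op 2 (modify c.txt): modified={c.txt, d.txt} staged={none}
After op 3 (modify b.txt): modified={b.txt, c.txt, d.txt} staged={none}
After op 4 (git commit): modified={b.txt, c.txt, d.txt} staged={none}
After op 5 (git add b.txt): modified={c.txt, d.txt} staged={b.txt}
After op 6 (modify c.txt): modified={c.txt, d.txt} staged={b.txt}
After op 7 (git reset b.txt): modified={b.txt, c.txt, d.txt} staged={none}
After op 8 (git add c.txt): modified={b.txt, d.txt} staged={c.txt}
After op 9 (git add b.txt): modified={d.txt} staged={b.txt, c.txt}
After op 10 (git commit): modified={d.txt} staged={none}
After op 11 (modify b.txt): modified={b.txt, d.txt} staged={none}
After op 12 (git reset b.txt): modified={b.txt, d.txt} staged={none}
After op 13 (git add b.txt): modified={d.txt} staged={b.txt}
After op 14 (git add d.txt): modified={none} staged={b.txt, d.txt}
After op 15 (git add c.txt): modified={none} staged={b.txt, d.txt}
After op 16 (modify d.txt): modified={d.txt} staged={b.txt, d.txt}
After op 17 (git reset b.txt): modified={b.txt, d.txt} staged={d.txt}
After op 18 (git add b.txt): modified={d.txt} staged={b.txt, d.txt}
After op 19 (git reset c.txt): modified={d.txt} staged={b.txt, d.txt}
After op 20 (git add d.txt): modified={none} staged={b.txt, d.txt}
After op 21 (modify b.txt): modified={b.txt} staged={b.txt, d.txt}
After op 22 (git reset b.txt): modified={b.txt} staged={d.txt}
After op 23 (git reset d.txt): modified={b.txt, d.txt} staged={none}
After op 24 (git add d.txt): modified={b.txt} staged={d.txt}
After op 25 (git add b.txt): modified={none} staged={b.txt, d.txt}
After op 26 (modify c.txt): modified={c.txt} staged={b.txt, d.txt}

Answer: b.txt, d.txt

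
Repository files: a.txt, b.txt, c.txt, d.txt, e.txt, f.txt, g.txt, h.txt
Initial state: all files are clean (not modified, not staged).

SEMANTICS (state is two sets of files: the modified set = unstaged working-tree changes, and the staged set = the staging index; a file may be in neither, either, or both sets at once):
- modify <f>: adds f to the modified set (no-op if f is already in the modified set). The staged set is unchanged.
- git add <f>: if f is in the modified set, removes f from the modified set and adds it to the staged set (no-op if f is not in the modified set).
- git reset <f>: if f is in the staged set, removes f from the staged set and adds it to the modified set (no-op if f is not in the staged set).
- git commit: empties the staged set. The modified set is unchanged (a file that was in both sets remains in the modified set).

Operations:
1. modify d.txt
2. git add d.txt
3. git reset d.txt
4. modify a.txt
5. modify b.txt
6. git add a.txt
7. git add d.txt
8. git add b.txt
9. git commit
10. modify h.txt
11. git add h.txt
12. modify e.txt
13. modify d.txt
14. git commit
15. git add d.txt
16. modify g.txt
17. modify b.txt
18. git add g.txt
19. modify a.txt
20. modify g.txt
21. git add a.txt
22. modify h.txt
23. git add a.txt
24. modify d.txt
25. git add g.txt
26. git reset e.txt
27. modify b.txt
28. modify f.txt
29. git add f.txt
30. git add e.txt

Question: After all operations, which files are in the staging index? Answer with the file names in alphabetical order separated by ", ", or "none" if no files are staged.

After op 1 (modify d.txt): modified={d.txt} staged={none}
After op 2 (git add d.txt): modified={none} staged={d.txt}
After op 3 (git reset d.txt): modified={d.txt} staged={none}
After op 4 (modify a.txt): modified={a.txt, d.txt} staged={none}
After op 5 (modify b.txt): modified={a.txt, b.txt, d.txt} staged={none}
After op 6 (git add a.txt): modified={b.txt, d.txt} staged={a.txt}
After op 7 (git add d.txt): modified={b.txt} staged={a.txt, d.txt}
After op 8 (git add b.txt): modified={none} staged={a.txt, b.txt, d.txt}
After op 9 (git commit): modified={none} staged={none}
After op 10 (modify h.txt): modified={h.txt} staged={none}
After op 11 (git add h.txt): modified={none} staged={h.txt}
After op 12 (modify e.txt): modified={e.txt} staged={h.txt}
After op 13 (modify d.txt): modified={d.txt, e.txt} staged={h.txt}
After op 14 (git commit): modified={d.txt, e.txt} staged={none}
After op 15 (git add d.txt): modified={e.txt} staged={d.txt}
After op 16 (modify g.txt): modified={e.txt, g.txt} staged={d.txt}
After op 17 (modify b.txt): modified={b.txt, e.txt, g.txt} staged={d.txt}
After op 18 (git add g.txt): modified={b.txt, e.txt} staged={d.txt, g.txt}
After op 19 (modify a.txt): modified={a.txt, b.txt, e.txt} staged={d.txt, g.txt}
After op 20 (modify g.txt): modified={a.txt, b.txt, e.txt, g.txt} staged={d.txt, g.txt}
After op 21 (git add a.txt): modified={b.txt, e.txt, g.txt} staged={a.txt, d.txt, g.txt}
After op 22 (modify h.txt): modified={b.txt, e.txt, g.txt, h.txt} staged={a.txt, d.txt, g.txt}
After op 23 (git add a.txt): modified={b.txt, e.txt, g.txt, h.txt} staged={a.txt, d.txt, g.txt}
After op 24 (modify d.txt): modified={b.txt, d.txt, e.txt, g.txt, h.txt} staged={a.txt, d.txt, g.txt}
After op 25 (git add g.txt): modified={b.txt, d.txt, e.txt, h.txt} staged={a.txt, d.txt, g.txt}
After op 26 (git reset e.txt): modified={b.txt, d.txt, e.txt, h.txt} staged={a.txt, d.txt, g.txt}
After op 27 (modify b.txt): modified={b.txt, d.txt, e.txt, h.txt} staged={a.txt, d.txt, g.txt}
After op 28 (modify f.txt): modified={b.txt, d.txt, e.txt, f.txt, h.txt} staged={a.txt, d.txt, g.txt}
After op 29 (git add f.txt): modified={b.txt, d.txt, e.txt, h.txt} staged={a.txt, d.txt, f.txt, g.txt}
After op 30 (git add e.txt): modified={b.txt, d.txt, h.txt} staged={a.txt, d.txt, e.txt, f.txt, g.txt}

Answer: a.txt, d.txt, e.txt, f.txt, g.txt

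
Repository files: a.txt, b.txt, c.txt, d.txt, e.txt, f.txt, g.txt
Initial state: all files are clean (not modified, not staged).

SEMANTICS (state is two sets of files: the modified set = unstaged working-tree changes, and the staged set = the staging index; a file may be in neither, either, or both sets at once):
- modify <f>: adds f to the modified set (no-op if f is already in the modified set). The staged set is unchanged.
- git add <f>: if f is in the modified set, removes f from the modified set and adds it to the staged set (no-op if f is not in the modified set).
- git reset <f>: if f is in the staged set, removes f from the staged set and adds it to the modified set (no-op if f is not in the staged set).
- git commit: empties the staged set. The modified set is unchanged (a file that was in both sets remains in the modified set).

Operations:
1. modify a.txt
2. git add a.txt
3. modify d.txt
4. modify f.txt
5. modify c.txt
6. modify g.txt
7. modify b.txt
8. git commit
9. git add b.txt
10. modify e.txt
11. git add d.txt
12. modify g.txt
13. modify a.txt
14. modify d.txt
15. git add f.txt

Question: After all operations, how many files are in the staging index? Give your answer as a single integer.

Answer: 3

Derivation:
After op 1 (modify a.txt): modified={a.txt} staged={none}
After op 2 (git add a.txt): modified={none} staged={a.txt}
After op 3 (modify d.txt): modified={d.txt} staged={a.txt}
After op 4 (modify f.txt): modified={d.txt, f.txt} staged={a.txt}
After op 5 (modify c.txt): modified={c.txt, d.txt, f.txt} staged={a.txt}
After op 6 (modify g.txt): modified={c.txt, d.txt, f.txt, g.txt} staged={a.txt}
After op 7 (modify b.txt): modified={b.txt, c.txt, d.txt, f.txt, g.txt} staged={a.txt}
After op 8 (git commit): modified={b.txt, c.txt, d.txt, f.txt, g.txt} staged={none}
After op 9 (git add b.txt): modified={c.txt, d.txt, f.txt, g.txt} staged={b.txt}
After op 10 (modify e.txt): modified={c.txt, d.txt, e.txt, f.txt, g.txt} staged={b.txt}
After op 11 (git add d.txt): modified={c.txt, e.txt, f.txt, g.txt} staged={b.txt, d.txt}
After op 12 (modify g.txt): modified={c.txt, e.txt, f.txt, g.txt} staged={b.txt, d.txt}
After op 13 (modify a.txt): modified={a.txt, c.txt, e.txt, f.txt, g.txt} staged={b.txt, d.txt}
After op 14 (modify d.txt): modified={a.txt, c.txt, d.txt, e.txt, f.txt, g.txt} staged={b.txt, d.txt}
After op 15 (git add f.txt): modified={a.txt, c.txt, d.txt, e.txt, g.txt} staged={b.txt, d.txt, f.txt}
Final staged set: {b.txt, d.txt, f.txt} -> count=3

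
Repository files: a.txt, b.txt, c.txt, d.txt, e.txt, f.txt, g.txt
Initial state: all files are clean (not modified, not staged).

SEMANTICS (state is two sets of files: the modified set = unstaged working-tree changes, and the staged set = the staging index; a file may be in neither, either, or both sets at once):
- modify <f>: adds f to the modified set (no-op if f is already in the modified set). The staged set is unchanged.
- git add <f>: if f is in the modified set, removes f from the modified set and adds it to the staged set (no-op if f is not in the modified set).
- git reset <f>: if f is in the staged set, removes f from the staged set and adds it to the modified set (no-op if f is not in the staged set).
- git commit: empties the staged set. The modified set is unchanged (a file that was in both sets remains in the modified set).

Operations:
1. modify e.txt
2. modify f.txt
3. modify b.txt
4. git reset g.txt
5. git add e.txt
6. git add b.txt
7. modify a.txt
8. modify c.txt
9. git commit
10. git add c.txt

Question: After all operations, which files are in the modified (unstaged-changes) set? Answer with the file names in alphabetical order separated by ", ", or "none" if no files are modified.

After op 1 (modify e.txt): modified={e.txt} staged={none}
After op 2 (modify f.txt): modified={e.txt, f.txt} staged={none}
After op 3 (modify b.txt): modified={b.txt, e.txt, f.txt} staged={none}
After op 4 (git reset g.txt): modified={b.txt, e.txt, f.txt} staged={none}
After op 5 (git add e.txt): modified={b.txt, f.txt} staged={e.txt}
After op 6 (git add b.txt): modified={f.txt} staged={b.txt, e.txt}
After op 7 (modify a.txt): modified={a.txt, f.txt} staged={b.txt, e.txt}
After op 8 (modify c.txt): modified={a.txt, c.txt, f.txt} staged={b.txt, e.txt}
After op 9 (git commit): modified={a.txt, c.txt, f.txt} staged={none}
After op 10 (git add c.txt): modified={a.txt, f.txt} staged={c.txt}

Answer: a.txt, f.txt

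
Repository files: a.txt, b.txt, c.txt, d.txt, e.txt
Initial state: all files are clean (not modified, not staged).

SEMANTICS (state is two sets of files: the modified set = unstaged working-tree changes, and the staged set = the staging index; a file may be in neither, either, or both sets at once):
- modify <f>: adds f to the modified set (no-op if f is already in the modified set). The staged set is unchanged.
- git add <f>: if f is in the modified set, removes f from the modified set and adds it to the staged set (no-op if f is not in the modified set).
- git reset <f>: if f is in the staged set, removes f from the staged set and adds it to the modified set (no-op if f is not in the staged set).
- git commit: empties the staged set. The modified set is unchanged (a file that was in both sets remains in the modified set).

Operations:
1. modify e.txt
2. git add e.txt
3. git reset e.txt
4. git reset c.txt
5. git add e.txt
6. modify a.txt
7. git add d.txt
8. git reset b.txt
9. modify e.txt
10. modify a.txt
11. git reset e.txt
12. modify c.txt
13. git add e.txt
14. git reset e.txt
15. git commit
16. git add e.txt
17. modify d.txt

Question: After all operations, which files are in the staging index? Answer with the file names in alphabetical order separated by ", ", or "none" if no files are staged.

After op 1 (modify e.txt): modified={e.txt} staged={none}
After op 2 (git add e.txt): modified={none} staged={e.txt}
After op 3 (git reset e.txt): modified={e.txt} staged={none}
After op 4 (git reset c.txt): modified={e.txt} staged={none}
After op 5 (git add e.txt): modified={none} staged={e.txt}
After op 6 (modify a.txt): modified={a.txt} staged={e.txt}
After op 7 (git add d.txt): modified={a.txt} staged={e.txt}
After op 8 (git reset b.txt): modified={a.txt} staged={e.txt}
After op 9 (modify e.txt): modified={a.txt, e.txt} staged={e.txt}
After op 10 (modify a.txt): modified={a.txt, e.txt} staged={e.txt}
After op 11 (git reset e.txt): modified={a.txt, e.txt} staged={none}
After op 12 (modify c.txt): modified={a.txt, c.txt, e.txt} staged={none}
After op 13 (git add e.txt): modified={a.txt, c.txt} staged={e.txt}
After op 14 (git reset e.txt): modified={a.txt, c.txt, e.txt} staged={none}
After op 15 (git commit): modified={a.txt, c.txt, e.txt} staged={none}
After op 16 (git add e.txt): modified={a.txt, c.txt} staged={e.txt}
After op 17 (modify d.txt): modified={a.txt, c.txt, d.txt} staged={e.txt}

Answer: e.txt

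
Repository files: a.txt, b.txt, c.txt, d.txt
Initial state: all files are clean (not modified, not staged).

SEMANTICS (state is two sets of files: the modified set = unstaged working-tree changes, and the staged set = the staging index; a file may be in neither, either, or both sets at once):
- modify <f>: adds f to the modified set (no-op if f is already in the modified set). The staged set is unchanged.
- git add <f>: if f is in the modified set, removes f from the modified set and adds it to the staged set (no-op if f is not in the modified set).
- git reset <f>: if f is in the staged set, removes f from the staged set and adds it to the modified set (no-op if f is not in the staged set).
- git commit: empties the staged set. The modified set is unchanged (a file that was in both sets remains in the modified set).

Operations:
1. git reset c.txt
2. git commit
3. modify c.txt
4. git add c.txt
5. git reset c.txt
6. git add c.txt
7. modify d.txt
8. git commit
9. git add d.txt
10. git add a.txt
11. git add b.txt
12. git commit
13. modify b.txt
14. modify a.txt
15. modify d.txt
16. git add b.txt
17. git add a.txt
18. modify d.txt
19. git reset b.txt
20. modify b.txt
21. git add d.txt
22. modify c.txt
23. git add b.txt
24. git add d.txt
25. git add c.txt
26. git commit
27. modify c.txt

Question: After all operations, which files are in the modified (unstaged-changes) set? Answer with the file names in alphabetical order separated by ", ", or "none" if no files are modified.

After op 1 (git reset c.txt): modified={none} staged={none}
After op 2 (git commit): modified={none} staged={none}
After op 3 (modify c.txt): modified={c.txt} staged={none}
After op 4 (git add c.txt): modified={none} staged={c.txt}
After op 5 (git reset c.txt): modified={c.txt} staged={none}
After op 6 (git add c.txt): modified={none} staged={c.txt}
After op 7 (modify d.txt): modified={d.txt} staged={c.txt}
After op 8 (git commit): modified={d.txt} staged={none}
After op 9 (git add d.txt): modified={none} staged={d.txt}
After op 10 (git add a.txt): modified={none} staged={d.txt}
After op 11 (git add b.txt): modified={none} staged={d.txt}
After op 12 (git commit): modified={none} staged={none}
After op 13 (modify b.txt): modified={b.txt} staged={none}
After op 14 (modify a.txt): modified={a.txt, b.txt} staged={none}
After op 15 (modify d.txt): modified={a.txt, b.txt, d.txt} staged={none}
After op 16 (git add b.txt): modified={a.txt, d.txt} staged={b.txt}
After op 17 (git add a.txt): modified={d.txt} staged={a.txt, b.txt}
After op 18 (modify d.txt): modified={d.txt} staged={a.txt, b.txt}
After op 19 (git reset b.txt): modified={b.txt, d.txt} staged={a.txt}
After op 20 (modify b.txt): modified={b.txt, d.txt} staged={a.txt}
After op 21 (git add d.txt): modified={b.txt} staged={a.txt, d.txt}
After op 22 (modify c.txt): modified={b.txt, c.txt} staged={a.txt, d.txt}
After op 23 (git add b.txt): modified={c.txt} staged={a.txt, b.txt, d.txt}
After op 24 (git add d.txt): modified={c.txt} staged={a.txt, b.txt, d.txt}
After op 25 (git add c.txt): modified={none} staged={a.txt, b.txt, c.txt, d.txt}
After op 26 (git commit): modified={none} staged={none}
After op 27 (modify c.txt): modified={c.txt} staged={none}

Answer: c.txt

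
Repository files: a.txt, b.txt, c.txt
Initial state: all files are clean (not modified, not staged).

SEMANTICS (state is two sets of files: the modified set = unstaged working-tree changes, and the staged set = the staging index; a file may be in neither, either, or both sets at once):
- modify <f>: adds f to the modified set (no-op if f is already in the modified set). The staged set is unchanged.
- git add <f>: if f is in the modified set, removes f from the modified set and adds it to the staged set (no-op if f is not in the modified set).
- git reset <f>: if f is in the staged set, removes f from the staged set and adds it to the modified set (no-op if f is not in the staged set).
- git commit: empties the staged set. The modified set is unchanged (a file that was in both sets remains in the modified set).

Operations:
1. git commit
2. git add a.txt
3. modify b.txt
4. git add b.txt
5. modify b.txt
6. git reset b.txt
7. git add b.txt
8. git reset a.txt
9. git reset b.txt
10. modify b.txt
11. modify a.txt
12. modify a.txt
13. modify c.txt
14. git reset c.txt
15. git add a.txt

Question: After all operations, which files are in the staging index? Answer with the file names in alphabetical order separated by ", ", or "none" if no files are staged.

After op 1 (git commit): modified={none} staged={none}
After op 2 (git add a.txt): modified={none} staged={none}
After op 3 (modify b.txt): modified={b.txt} staged={none}
After op 4 (git add b.txt): modified={none} staged={b.txt}
After op 5 (modify b.txt): modified={b.txt} staged={b.txt}
After op 6 (git reset b.txt): modified={b.txt} staged={none}
After op 7 (git add b.txt): modified={none} staged={b.txt}
After op 8 (git reset a.txt): modified={none} staged={b.txt}
After op 9 (git reset b.txt): modified={b.txt} staged={none}
After op 10 (modify b.txt): modified={b.txt} staged={none}
After op 11 (modify a.txt): modified={a.txt, b.txt} staged={none}
After op 12 (modify a.txt): modified={a.txt, b.txt} staged={none}
After op 13 (modify c.txt): modified={a.txt, b.txt, c.txt} staged={none}
After op 14 (git reset c.txt): modified={a.txt, b.txt, c.txt} staged={none}
After op 15 (git add a.txt): modified={b.txt, c.txt} staged={a.txt}

Answer: a.txt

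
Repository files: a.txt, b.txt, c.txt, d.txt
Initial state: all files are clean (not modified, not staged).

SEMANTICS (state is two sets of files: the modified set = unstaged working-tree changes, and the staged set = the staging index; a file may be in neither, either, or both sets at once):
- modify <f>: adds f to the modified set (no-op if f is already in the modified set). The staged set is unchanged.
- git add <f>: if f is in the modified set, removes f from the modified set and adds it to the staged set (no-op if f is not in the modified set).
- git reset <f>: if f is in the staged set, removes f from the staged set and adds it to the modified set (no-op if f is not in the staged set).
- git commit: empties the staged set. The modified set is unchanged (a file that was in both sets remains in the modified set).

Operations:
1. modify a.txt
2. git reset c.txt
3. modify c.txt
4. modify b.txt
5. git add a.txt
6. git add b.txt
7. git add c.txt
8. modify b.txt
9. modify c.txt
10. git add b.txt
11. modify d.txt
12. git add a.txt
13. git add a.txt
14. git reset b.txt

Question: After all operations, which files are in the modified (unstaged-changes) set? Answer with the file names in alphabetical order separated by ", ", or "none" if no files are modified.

After op 1 (modify a.txt): modified={a.txt} staged={none}
After op 2 (git reset c.txt): modified={a.txt} staged={none}
After op 3 (modify c.txt): modified={a.txt, c.txt} staged={none}
After op 4 (modify b.txt): modified={a.txt, b.txt, c.txt} staged={none}
After op 5 (git add a.txt): modified={b.txt, c.txt} staged={a.txt}
After op 6 (git add b.txt): modified={c.txt} staged={a.txt, b.txt}
After op 7 (git add c.txt): modified={none} staged={a.txt, b.txt, c.txt}
After op 8 (modify b.txt): modified={b.txt} staged={a.txt, b.txt, c.txt}
After op 9 (modify c.txt): modified={b.txt, c.txt} staged={a.txt, b.txt, c.txt}
After op 10 (git add b.txt): modified={c.txt} staged={a.txt, b.txt, c.txt}
After op 11 (modify d.txt): modified={c.txt, d.txt} staged={a.txt, b.txt, c.txt}
After op 12 (git add a.txt): modified={c.txt, d.txt} staged={a.txt, b.txt, c.txt}
After op 13 (git add a.txt): modified={c.txt, d.txt} staged={a.txt, b.txt, c.txt}
After op 14 (git reset b.txt): modified={b.txt, c.txt, d.txt} staged={a.txt, c.txt}

Answer: b.txt, c.txt, d.txt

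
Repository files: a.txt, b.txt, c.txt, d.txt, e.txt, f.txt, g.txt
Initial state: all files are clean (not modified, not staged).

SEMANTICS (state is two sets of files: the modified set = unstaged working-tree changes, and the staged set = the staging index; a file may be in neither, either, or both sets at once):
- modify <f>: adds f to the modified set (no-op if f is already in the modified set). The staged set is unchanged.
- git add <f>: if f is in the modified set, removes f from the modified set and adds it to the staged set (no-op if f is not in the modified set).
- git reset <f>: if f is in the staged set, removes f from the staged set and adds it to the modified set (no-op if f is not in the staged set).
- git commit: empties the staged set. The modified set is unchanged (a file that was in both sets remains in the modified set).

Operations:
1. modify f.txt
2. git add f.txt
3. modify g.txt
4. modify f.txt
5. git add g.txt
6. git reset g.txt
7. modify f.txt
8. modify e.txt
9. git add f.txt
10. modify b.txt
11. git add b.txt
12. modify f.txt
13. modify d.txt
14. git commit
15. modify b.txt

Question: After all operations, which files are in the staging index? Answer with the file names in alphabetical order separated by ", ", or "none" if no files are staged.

Answer: none

Derivation:
After op 1 (modify f.txt): modified={f.txt} staged={none}
After op 2 (git add f.txt): modified={none} staged={f.txt}
After op 3 (modify g.txt): modified={g.txt} staged={f.txt}
After op 4 (modify f.txt): modified={f.txt, g.txt} staged={f.txt}
After op 5 (git add g.txt): modified={f.txt} staged={f.txt, g.txt}
After op 6 (git reset g.txt): modified={f.txt, g.txt} staged={f.txt}
After op 7 (modify f.txt): modified={f.txt, g.txt} staged={f.txt}
After op 8 (modify e.txt): modified={e.txt, f.txt, g.txt} staged={f.txt}
After op 9 (git add f.txt): modified={e.txt, g.txt} staged={f.txt}
After op 10 (modify b.txt): modified={b.txt, e.txt, g.txt} staged={f.txt}
After op 11 (git add b.txt): modified={e.txt, g.txt} staged={b.txt, f.txt}
After op 12 (modify f.txt): modified={e.txt, f.txt, g.txt} staged={b.txt, f.txt}
After op 13 (modify d.txt): modified={d.txt, e.txt, f.txt, g.txt} staged={b.txt, f.txt}
After op 14 (git commit): modified={d.txt, e.txt, f.txt, g.txt} staged={none}
After op 15 (modify b.txt): modified={b.txt, d.txt, e.txt, f.txt, g.txt} staged={none}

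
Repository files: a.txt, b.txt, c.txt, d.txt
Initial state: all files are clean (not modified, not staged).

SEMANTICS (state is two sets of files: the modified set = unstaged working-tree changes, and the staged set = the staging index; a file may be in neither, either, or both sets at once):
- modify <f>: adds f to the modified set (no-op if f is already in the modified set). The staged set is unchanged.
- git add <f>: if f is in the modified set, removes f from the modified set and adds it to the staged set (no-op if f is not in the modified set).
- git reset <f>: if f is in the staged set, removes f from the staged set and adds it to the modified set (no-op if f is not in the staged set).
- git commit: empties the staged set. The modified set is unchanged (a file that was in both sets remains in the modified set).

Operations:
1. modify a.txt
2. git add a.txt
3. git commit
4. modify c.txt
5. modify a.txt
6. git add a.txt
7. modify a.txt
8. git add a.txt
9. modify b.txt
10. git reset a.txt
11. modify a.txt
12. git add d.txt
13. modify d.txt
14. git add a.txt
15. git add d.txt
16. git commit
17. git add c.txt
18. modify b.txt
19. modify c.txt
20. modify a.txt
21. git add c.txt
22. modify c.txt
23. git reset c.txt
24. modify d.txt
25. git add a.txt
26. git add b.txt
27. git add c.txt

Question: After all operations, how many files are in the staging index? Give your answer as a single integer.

After op 1 (modify a.txt): modified={a.txt} staged={none}
After op 2 (git add a.txt): modified={none} staged={a.txt}
After op 3 (git commit): modified={none} staged={none}
After op 4 (modify c.txt): modified={c.txt} staged={none}
After op 5 (modify a.txt): modified={a.txt, c.txt} staged={none}
After op 6 (git add a.txt): modified={c.txt} staged={a.txt}
After op 7 (modify a.txt): modified={a.txt, c.txt} staged={a.txt}
After op 8 (git add a.txt): modified={c.txt} staged={a.txt}
After op 9 (modify b.txt): modified={b.txt, c.txt} staged={a.txt}
After op 10 (git reset a.txt): modified={a.txt, b.txt, c.txt} staged={none}
After op 11 (modify a.txt): modified={a.txt, b.txt, c.txt} staged={none}
After op 12 (git add d.txt): modified={a.txt, b.txt, c.txt} staged={none}
After op 13 (modify d.txt): modified={a.txt, b.txt, c.txt, d.txt} staged={none}
After op 14 (git add a.txt): modified={b.txt, c.txt, d.txt} staged={a.txt}
After op 15 (git add d.txt): modified={b.txt, c.txt} staged={a.txt, d.txt}
After op 16 (git commit): modified={b.txt, c.txt} staged={none}
After op 17 (git add c.txt): modified={b.txt} staged={c.txt}
After op 18 (modify b.txt): modified={b.txt} staged={c.txt}
After op 19 (modify c.txt): modified={b.txt, c.txt} staged={c.txt}
After op 20 (modify a.txt): modified={a.txt, b.txt, c.txt} staged={c.txt}
After op 21 (git add c.txt): modified={a.txt, b.txt} staged={c.txt}
After op 22 (modify c.txt): modified={a.txt, b.txt, c.txt} staged={c.txt}
After op 23 (git reset c.txt): modified={a.txt, b.txt, c.txt} staged={none}
After op 24 (modify d.txt): modified={a.txt, b.txt, c.txt, d.txt} staged={none}
After op 25 (git add a.txt): modified={b.txt, c.txt, d.txt} staged={a.txt}
After op 26 (git add b.txt): modified={c.txt, d.txt} staged={a.txt, b.txt}
After op 27 (git add c.txt): modified={d.txt} staged={a.txt, b.txt, c.txt}
Final staged set: {a.txt, b.txt, c.txt} -> count=3

Answer: 3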